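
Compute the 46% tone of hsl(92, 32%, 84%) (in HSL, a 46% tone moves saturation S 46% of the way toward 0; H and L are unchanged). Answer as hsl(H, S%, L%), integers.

S moves 46% from 32 toward 0: 32 − 14.72 = 17.28 → 17.
H and L are unchanged.

hsl(92, 17%, 84%)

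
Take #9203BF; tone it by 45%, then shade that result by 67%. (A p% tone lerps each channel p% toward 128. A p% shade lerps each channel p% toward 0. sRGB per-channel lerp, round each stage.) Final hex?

#9203BF is rgb(146, 3, 191).
A 45% tone moves each channel 45% toward 128:
  R: 146 + 0.45×(128−146) = 146 − 8.1 = 137.9 → 138
  G: 3 + 0.45×(128−3) = 3 + 56.25 = 59.25 → 59
  B: 191 − 28.35 = 162.65 → 163
After the tone: rgb(138, 59, 163) = #8A3BA3.
A 67% shade moves each channel 67% toward 0:
  R: 138 + 0.67×(0−138) = 138 − 92.46 = 45.54 → 46
  G: 59 + 0.67×(0−59) = 59 − 39.53 = 19.47 → 19
  B: 163 + 0.67×(0−163) = 163 − 109.21 = 53.79 → 54
rgb(46, 19, 54) = #2E1336.

#2E1336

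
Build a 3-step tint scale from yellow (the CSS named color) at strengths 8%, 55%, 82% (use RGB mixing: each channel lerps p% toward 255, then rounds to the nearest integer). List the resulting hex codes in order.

CSS yellow is rgb(255, 255, 0).
8%: (255→255, 255→255, 0 + 20.4 = 20.4→20) → #FFFF14
55%: (255→255, 255→255, 0 + 140.25 = 140.25→140) → #FFFF8C
82%: (255→255, 255→255, 0 + 209.1 = 209.1→209) → #FFFFD1

#FFFF14, #FFFF8C, #FFFFD1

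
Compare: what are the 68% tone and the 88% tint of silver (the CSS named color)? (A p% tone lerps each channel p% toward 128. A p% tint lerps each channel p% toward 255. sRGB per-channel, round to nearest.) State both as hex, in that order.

CSS silver is rgb(192, 192, 192).
68% tone:
  R: 192 + 0.68×(128−192) = 192 − 43.52 = 148.48 → 148
  G: 192 + 0.68×(128−192) = 192 − 43.52 = 148.48 → 148
  B: 192 + 0.68×(128−192) = 192 − 43.52 = 148.48 → 148
  → #949494
88% tint:
  R: 192 + 0.88×(255−192) = 192 + 55.44 = 247.44 → 247
  G: 192 + 0.88×(255−192) = 192 + 55.44 = 247.44 → 247
  B: 192 + 55.44 = 247.44 → 247
  → #f7f7f7

#949494, #f7f7f7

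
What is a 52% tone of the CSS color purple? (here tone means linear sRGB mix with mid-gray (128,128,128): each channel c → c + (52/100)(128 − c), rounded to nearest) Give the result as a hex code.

CSS purple is rgb(128, 0, 128).
Per channel, c → c + 0.52(128 − c):
  R: 128 + 0.52×(128−128) = 128 + 0 = 128 → 128
  G: 0 + 0.52×(128−0) = 0 + 66.56 = 66.56 → 67
  B: 128 + 0.52×(128−128) = 128 + 0 = 128 → 128
rgb(128, 67, 128) = #804380.

#804380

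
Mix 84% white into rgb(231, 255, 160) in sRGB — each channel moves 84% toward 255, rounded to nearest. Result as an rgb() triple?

An 84% tint moves each channel 84% toward 255:
  R: 231 + 0.84×(255−231) = 231 + 20.16 = 251.16 → 251
  G: 255 + 0.84×(255−255) = 255 + 0 = 255 → 255
  B: 160 + 0.84×(255−160) = 160 + 79.8 = 239.8 → 240

rgb(251, 255, 240)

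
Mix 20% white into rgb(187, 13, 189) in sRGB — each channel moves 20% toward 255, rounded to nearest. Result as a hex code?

A 20% tint moves each channel 20% toward 255:
  R: 187 + 0.2×(255−187) = 187 + 13.6 = 200.6 → 201
  G: 13 + 48.4 = 61.4 → 61
  B: 189 + 0.2×(255−189) = 189 + 13.2 = 202.2 → 202
rgb(201, 61, 202) = #C93DCA.

#C93DCA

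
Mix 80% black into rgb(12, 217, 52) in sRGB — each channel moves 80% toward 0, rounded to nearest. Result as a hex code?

Lerp each channel 80% toward 0:
  R: 12 − 9.6 = 2.4 → 2
  G: 217 + 0.8×(0−217) = 217 − 173.6 = 43.4 → 43
  B: 52 + 0.8×(0−52) = 52 − 41.6 = 10.4 → 10
rgb(2, 43, 10) = #022b0a.

#022b0a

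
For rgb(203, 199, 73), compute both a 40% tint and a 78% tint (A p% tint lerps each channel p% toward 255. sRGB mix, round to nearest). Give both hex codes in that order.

#E0DD92, #F4F3D7

40% tint:
  R: 203 + 0.4×(255−203) = 203 + 20.8 = 223.8 → 224
  G: 199 + 22.4 = 221.4 → 221
  B: 73 + 72.8 = 145.8 → 146
  → #E0DD92
78% tint:
  R: 203 + 0.78×(255−203) = 203 + 40.56 = 243.56 → 244
  G: 199 + 0.78×(255−199) = 199 + 43.68 = 242.68 → 243
  B: 73 + 0.78×(255−73) = 73 + 141.96 = 214.96 → 215
  → #F4F3D7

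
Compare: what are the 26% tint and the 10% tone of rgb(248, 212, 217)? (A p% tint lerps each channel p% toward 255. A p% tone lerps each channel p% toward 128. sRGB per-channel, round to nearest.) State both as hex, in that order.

#FADFE3, #ECCCD0

26% tint:
  R: 248 + 0.26×(255−248) = 248 + 1.82 = 249.82 → 250
  G: 212 + 0.26×(255−212) = 212 + 11.18 = 223.18 → 223
  B: 217 + 0.26×(255−217) = 217 + 9.88 = 226.88 → 227
  → #FADFE3
10% tone:
  R: 248 − 12 = 236 → 236
  G: 212 + 0.1×(128−212) = 212 − 8.4 = 203.6 → 204
  B: 217 + 0.1×(128−217) = 217 − 8.9 = 208.1 → 208
  → #ECCCD0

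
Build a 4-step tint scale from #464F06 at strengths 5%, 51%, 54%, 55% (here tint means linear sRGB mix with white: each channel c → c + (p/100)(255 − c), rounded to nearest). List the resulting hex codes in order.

#4F5812, #A4A985, #AAAE8C, #ACB08F

#464F06 is rgb(70, 79, 6).
5%: (70 + 9.25 = 79.25→79, 79 + 8.8 = 87.8→88, 6 + 12.45 = 18.45→18) → #4F5812
51%: (70 + 94.35 = 164.35→164, 79 + 89.76 = 168.76→169, 6 + 126.99 = 132.99→133) → #A4A985
54%: (70 + 99.9 = 169.9→170, 79 + 95.04 = 174.04→174, 6 + 134.46 = 140.46→140) → #AAAE8C
55%: (70 + 101.75 = 171.75→172, 79 + 96.8 = 175.8→176, 6 + 136.95 = 142.95→143) → #ACB08F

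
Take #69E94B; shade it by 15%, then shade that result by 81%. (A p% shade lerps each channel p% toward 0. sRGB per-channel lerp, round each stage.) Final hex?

#11260C

#69E94B is rgb(105, 233, 75).
Lerp each channel 15% toward 0:
  R: 105 + 0.15×(0−105) = 105 − 15.75 = 89.25 → 89
  G: 233 − 34.95 = 198.05 → 198
  B: 75 + 0.15×(0−75) = 75 − 11.25 = 63.75 → 64
After the shade: rgb(89, 198, 64) = #59C640.
An 81% shade moves each channel 81% toward 0:
  R: 89 − 72.09 = 16.91 → 17
  G: 198 + 0.81×(0−198) = 198 − 160.38 = 37.62 → 38
  B: 64 + 0.81×(0−64) = 64 − 51.84 = 12.16 → 12
rgb(17, 38, 12) = #11260C.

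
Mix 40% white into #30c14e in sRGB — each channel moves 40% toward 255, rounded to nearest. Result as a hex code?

#30c14e is rgb(48, 193, 78).
Lerp each channel 40% toward 255:
  R: 48 + 0.4×(255−48) = 48 + 82.8 = 130.8 → 131
  G: 193 + 24.8 = 217.8 → 218
  B: 78 + 0.4×(255−78) = 78 + 70.8 = 148.8 → 149
rgb(131, 218, 149) = #83da95.

#83da95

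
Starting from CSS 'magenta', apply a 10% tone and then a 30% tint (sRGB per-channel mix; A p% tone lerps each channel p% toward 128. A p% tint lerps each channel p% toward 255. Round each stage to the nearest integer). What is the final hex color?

CSS magenta is rgb(255, 0, 255).
Per channel, c → c + 0.1(128 − c):
  R: 255 − 12.7 = 242.3 → 242
  G: 0 + 12.8 = 12.8 → 13
  B: 255 + 0.1×(128−255) = 255 − 12.7 = 242.3 → 242
After the tone: rgb(242, 13, 242) = #f20df2.
A 30% tint moves each channel 30% toward 255:
  R: 242 + 0.3×(255−242) = 242 + 3.9 = 245.9 → 246
  G: 13 + 72.6 = 85.6 → 86
  B: 242 + 0.3×(255−242) = 242 + 3.9 = 245.9 → 246
rgb(246, 86, 246) = #f656f6.

#f656f6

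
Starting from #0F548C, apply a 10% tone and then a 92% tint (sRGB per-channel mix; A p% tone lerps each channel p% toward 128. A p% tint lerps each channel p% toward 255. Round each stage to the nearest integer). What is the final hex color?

#EDF2F6

#0F548C is rgb(15, 84, 140).
Lerp each channel 10% toward 128:
  R: 15 + 11.3 = 26.3 → 26
  G: 84 + 0.1×(128−84) = 84 + 4.4 = 88.4 → 88
  B: 140 + 0.1×(128−140) = 140 − 1.2 = 138.8 → 139
After the tone: rgb(26, 88, 139) = #1A588B.
Per channel, c → c + 0.92(255 − c):
  R: 26 + 210.68 = 236.68 → 237
  G: 88 + 0.92×(255−88) = 88 + 153.64 = 241.64 → 242
  B: 139 + 0.92×(255−139) = 139 + 106.72 = 245.72 → 246
rgb(237, 242, 246) = #EDF2F6.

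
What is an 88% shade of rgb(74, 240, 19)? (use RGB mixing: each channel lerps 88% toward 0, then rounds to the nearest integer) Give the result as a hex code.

Per channel, c → c + 0.88(0 − c):
  R: 74 + 0.88×(0−74) = 74 − 65.12 = 8.88 → 9
  G: 240 + 0.88×(0−240) = 240 − 211.2 = 28.8 → 29
  B: 19 + 0.88×(0−19) = 19 − 16.72 = 2.28 → 2
rgb(9, 29, 2) = #091d02.

#091d02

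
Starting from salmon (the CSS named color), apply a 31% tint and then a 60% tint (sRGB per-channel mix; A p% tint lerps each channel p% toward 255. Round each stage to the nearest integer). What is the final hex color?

#FEDCD8

CSS salmon is rgb(250, 128, 114).
Per channel, c → c + 0.31(255 − c):
  R: 250 + 0.31×(255−250) = 250 + 1.55 = 251.55 → 252
  G: 128 + 0.31×(255−128) = 128 + 39.37 = 167.37 → 167
  B: 114 + 0.31×(255−114) = 114 + 43.71 = 157.71 → 158
After the tint: rgb(252, 167, 158) = #FCA79E.
A 60% tint moves each channel 60% toward 255:
  R: 252 + 1.8 = 253.8 → 254
  G: 167 + 0.6×(255−167) = 167 + 52.8 = 219.8 → 220
  B: 158 + 58.2 = 216.2 → 216
rgb(254, 220, 216) = #FEDCD8.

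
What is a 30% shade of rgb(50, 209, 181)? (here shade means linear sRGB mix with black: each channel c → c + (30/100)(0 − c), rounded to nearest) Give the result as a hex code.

Per channel, c → c + 0.3(0 − c):
  R: 50 + 0.3×(0−50) = 50 − 15 = 35 → 35
  G: 209 + 0.3×(0−209) = 209 − 62.7 = 146.3 → 146
  B: 181 + 0.3×(0−181) = 181 − 54.3 = 126.7 → 127
rgb(35, 146, 127) = #23927F.

#23927F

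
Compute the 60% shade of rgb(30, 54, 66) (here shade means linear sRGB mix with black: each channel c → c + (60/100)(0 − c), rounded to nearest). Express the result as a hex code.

Per channel, c → c + 0.6(0 − c):
  R: 30 + 0.6×(0−30) = 30 − 18 = 12 → 12
  G: 54 + 0.6×(0−54) = 54 − 32.4 = 21.6 → 22
  B: 66 + 0.6×(0−66) = 66 − 39.6 = 26.4 → 26
rgb(12, 22, 26) = #0C161A.

#0C161A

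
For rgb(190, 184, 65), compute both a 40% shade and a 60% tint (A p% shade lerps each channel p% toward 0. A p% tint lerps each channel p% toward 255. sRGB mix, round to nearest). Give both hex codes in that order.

40% shade:
  R: 190 + 0.4×(0−190) = 190 − 76 = 114 → 114
  G: 184 − 73.6 = 110.4 → 110
  B: 65 + 0.4×(0−65) = 65 − 26 = 39 → 39
  → #726e27
60% tint:
  R: 190 + 39 = 229 → 229
  G: 184 + 0.6×(255−184) = 184 + 42.6 = 226.6 → 227
  B: 65 + 114 = 179 → 179
  → #e5e3b3

#726e27, #e5e3b3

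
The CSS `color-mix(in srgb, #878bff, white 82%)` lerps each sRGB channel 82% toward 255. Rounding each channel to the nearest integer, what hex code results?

#878bff is rgb(135, 139, 255).
Per channel, c → c + 0.82(255 − c):
  R: 135 + 0.82×(255−135) = 135 + 98.4 = 233.4 → 233
  G: 139 + 0.82×(255−139) = 139 + 95.12 = 234.12 → 234
  B: 255 + 0 = 255 → 255
rgb(233, 234, 255) = #e9eaff.

#e9eaff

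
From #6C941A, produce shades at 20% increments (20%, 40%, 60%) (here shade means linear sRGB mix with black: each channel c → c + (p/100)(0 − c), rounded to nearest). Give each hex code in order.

#6C941A is rgb(108, 148, 26).
20%: (108 − 21.6 = 86.4→86, 148 − 29.6 = 118.4→118, 26 − 5.2 = 20.8→21) → #567615
40%: (108 − 43.2 = 64.8→65, 148 − 59.2 = 88.8→89, 26 − 10.4 = 15.6→16) → #415910
60%: (108 − 64.8 = 43.2→43, 148 − 88.8 = 59.2→59, 26 − 15.6 = 10.4→10) → #2B3B0A

#567615, #415910, #2B3B0A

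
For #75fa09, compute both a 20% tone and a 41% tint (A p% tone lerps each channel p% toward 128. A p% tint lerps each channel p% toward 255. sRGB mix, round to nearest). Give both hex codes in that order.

#77e221, #aefc6e

#75fa09 is rgb(117, 250, 9).
20% tone:
  R: 117 + 0.2×(128−117) = 117 + 2.2 = 119.2 → 119
  G: 250 + 0.2×(128−250) = 250 − 24.4 = 225.6 → 226
  B: 9 + 23.8 = 32.8 → 33
  → #77e221
41% tint:
  R: 117 + 0.41×(255−117) = 117 + 56.58 = 173.58 → 174
  G: 250 + 2.05 = 252.05 → 252
  B: 9 + 100.86 = 109.86 → 110
  → #aefc6e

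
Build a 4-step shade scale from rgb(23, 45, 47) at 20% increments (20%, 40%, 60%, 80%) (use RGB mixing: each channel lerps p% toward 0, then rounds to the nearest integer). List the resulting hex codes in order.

#122426, #0e1b1c, #091213, #050909

20%: (23 − 4.6 = 18.4→18, 45 − 9 = 36→36, 47 − 9.4 = 37.6→38) → #122426
40%: (23 − 9.2 = 13.8→14, 45 − 18 = 27→27, 47 − 18.8 = 28.2→28) → #0e1b1c
60%: (23 − 13.8 = 9.2→9, 45 − 27 = 18→18, 47 − 28.2 = 18.8→19) → #091213
80%: (23 − 18.4 = 4.6→5, 45 − 36 = 9→9, 47 − 37.6 = 9.4→9) → #050909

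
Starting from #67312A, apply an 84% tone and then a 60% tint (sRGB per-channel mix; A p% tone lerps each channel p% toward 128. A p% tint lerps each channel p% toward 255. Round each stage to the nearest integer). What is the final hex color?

#CBC7C7

#67312A is rgb(103, 49, 42).
Lerp each channel 84% toward 128:
  R: 103 + 0.84×(128−103) = 103 + 21 = 124 → 124
  G: 49 + 0.84×(128−49) = 49 + 66.36 = 115.36 → 115
  B: 42 + 0.84×(128−42) = 42 + 72.24 = 114.24 → 114
After the tone: rgb(124, 115, 114) = #7C7372.
A 60% tint moves each channel 60% toward 255:
  R: 124 + 0.6×(255−124) = 124 + 78.6 = 202.6 → 203
  G: 115 + 84 = 199 → 199
  B: 114 + 0.6×(255−114) = 114 + 84.6 = 198.6 → 199
rgb(203, 199, 199) = #CBC7C7.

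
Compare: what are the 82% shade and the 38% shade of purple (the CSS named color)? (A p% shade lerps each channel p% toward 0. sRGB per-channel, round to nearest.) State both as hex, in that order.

CSS purple is rgb(128, 0, 128).
82% shade:
  R: 128 + 0.82×(0−128) = 128 − 104.96 = 23.04 → 23
  G: 0 + 0 = 0 → 0
  B: 128 − 104.96 = 23.04 → 23
  → #170017
38% shade:
  R: 128 + 0.38×(0−128) = 128 − 48.64 = 79.36 → 79
  G: 0 + 0 = 0 → 0
  B: 128 + 0.38×(0−128) = 128 − 48.64 = 79.36 → 79
  → #4F004F

#170017, #4F004F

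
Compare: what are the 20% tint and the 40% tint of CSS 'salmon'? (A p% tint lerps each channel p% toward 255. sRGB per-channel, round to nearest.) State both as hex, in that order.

#fb998e, #fcb3aa

CSS salmon is rgb(250, 128, 114).
20% tint:
  R: 250 + 0.2×(255−250) = 250 + 1 = 251 → 251
  G: 128 + 25.4 = 153.4 → 153
  B: 114 + 0.2×(255−114) = 114 + 28.2 = 142.2 → 142
  → #fb998e
40% tint:
  R: 250 + 0.4×(255−250) = 250 + 2 = 252 → 252
  G: 128 + 50.8 = 178.8 → 179
  B: 114 + 0.4×(255−114) = 114 + 56.4 = 170.4 → 170
  → #fcb3aa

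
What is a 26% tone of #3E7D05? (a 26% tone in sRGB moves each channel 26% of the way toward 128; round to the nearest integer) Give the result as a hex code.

#4F7E25

#3E7D05 is rgb(62, 125, 5).
A 26% tone moves each channel 26% toward 128:
  R: 62 + 0.26×(128−62) = 62 + 17.16 = 79.16 → 79
  G: 125 + 0.78 = 125.78 → 126
  B: 5 + 31.98 = 36.98 → 37
rgb(79, 126, 37) = #4F7E25.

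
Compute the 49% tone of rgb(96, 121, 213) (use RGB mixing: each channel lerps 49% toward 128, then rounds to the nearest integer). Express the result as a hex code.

Per channel, c → c + 0.49(128 − c):
  R: 96 + 15.68 = 111.68 → 112
  G: 121 + 0.49×(128−121) = 121 + 3.43 = 124.43 → 124
  B: 213 − 41.65 = 171.35 → 171
rgb(112, 124, 171) = #707cab.

#707cab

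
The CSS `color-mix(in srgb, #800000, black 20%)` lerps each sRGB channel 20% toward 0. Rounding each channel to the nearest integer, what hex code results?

#800000 is rgb(128, 0, 0).
A 20% shade moves each channel 20% toward 0:
  R: 128 − 25.6 = 102.4 → 102
  G: 0 + 0.2×(0−0) = 0 + 0 = 0 → 0
  B: 0 + 0.2×(0−0) = 0 + 0 = 0 → 0
rgb(102, 0, 0) = #660000.

#660000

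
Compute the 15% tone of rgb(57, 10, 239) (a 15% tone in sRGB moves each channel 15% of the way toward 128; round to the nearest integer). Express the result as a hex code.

Per channel, c → c + 0.15(128 − c):
  R: 57 + 0.15×(128−57) = 57 + 10.65 = 67.65 → 68
  G: 10 + 0.15×(128−10) = 10 + 17.7 = 27.7 → 28
  B: 239 − 16.65 = 222.35 → 222
rgb(68, 28, 222) = #441cde.

#441cde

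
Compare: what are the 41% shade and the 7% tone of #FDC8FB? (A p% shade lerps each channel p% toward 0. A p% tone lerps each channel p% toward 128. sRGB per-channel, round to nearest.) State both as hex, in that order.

#FDC8FB is rgb(253, 200, 251).
41% shade:
  R: 253 + 0.41×(0−253) = 253 − 103.73 = 149.27 → 149
  G: 200 + 0.41×(0−200) = 200 − 82 = 118 → 118
  B: 251 + 0.41×(0−251) = 251 − 102.91 = 148.09 → 148
  → #957694
7% tone:
  R: 253 + 0.07×(128−253) = 253 − 8.75 = 244.25 → 244
  G: 200 + 0.07×(128−200) = 200 − 5.04 = 194.96 → 195
  B: 251 − 8.61 = 242.39 → 242
  → #F4C3F2

#957694, #F4C3F2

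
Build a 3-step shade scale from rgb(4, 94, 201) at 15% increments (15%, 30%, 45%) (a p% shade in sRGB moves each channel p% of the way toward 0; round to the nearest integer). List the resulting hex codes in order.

#0350AB, #03428D, #02346F

15%: (4 − 0.6 = 3.4→3, 94 − 14.1 = 79.9→80, 201 − 30.15 = 170.85→171) → #0350AB
30%: (4 − 1.2 = 2.8→3, 94 − 28.2 = 65.8→66, 201 − 60.3 = 140.7→141) → #03428D
45%: (4 − 1.8 = 2.2→2, 94 − 42.3 = 51.7→52, 201 − 90.45 = 110.55→111) → #02346F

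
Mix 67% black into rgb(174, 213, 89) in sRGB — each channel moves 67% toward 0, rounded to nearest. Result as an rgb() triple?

Lerp each channel 67% toward 0:
  R: 174 + 0.67×(0−174) = 174 − 116.58 = 57.42 → 57
  G: 213 + 0.67×(0−213) = 213 − 142.71 = 70.29 → 70
  B: 89 − 59.63 = 29.37 → 29

rgb(57, 70, 29)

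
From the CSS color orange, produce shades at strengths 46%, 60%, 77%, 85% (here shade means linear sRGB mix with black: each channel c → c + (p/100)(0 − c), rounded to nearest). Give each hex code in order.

CSS orange is rgb(255, 165, 0).
46%: (255 − 117.3 = 137.7→138, 165 − 75.9 = 89.1→89, 0→0) → #8A5900
60%: (255 − 153 = 102→102, 165 − 99 = 66→66, 0→0) → #664200
77%: (255 − 196.35 = 58.65→59, 165 − 127.05 = 37.95→38, 0→0) → #3B2600
85%: (255 − 216.75 = 38.25→38, 165 − 140.25 = 24.75→25, 0→0) → #261900

#8A5900, #664200, #3B2600, #261900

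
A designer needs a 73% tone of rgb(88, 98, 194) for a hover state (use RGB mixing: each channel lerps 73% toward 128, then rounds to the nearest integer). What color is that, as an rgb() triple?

rgb(117, 120, 146)

A 73% tone moves each channel 73% toward 128:
  R: 88 + 0.73×(128−88) = 88 + 29.2 = 117.2 → 117
  G: 98 + 0.73×(128−98) = 98 + 21.9 = 119.9 → 120
  B: 194 + 0.73×(128−194) = 194 − 48.18 = 145.82 → 146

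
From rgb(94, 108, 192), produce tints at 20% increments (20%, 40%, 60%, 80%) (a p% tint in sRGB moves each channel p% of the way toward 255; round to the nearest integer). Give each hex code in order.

20%: (94 + 32.2 = 126.2→126, 108 + 29.4 = 137.4→137, 192 + 12.6 = 204.6→205) → #7E89CD
40%: (94 + 64.4 = 158.4→158, 108 + 58.8 = 166.8→167, 192 + 25.2 = 217.2→217) → #9EA7D9
60%: (94 + 96.6 = 190.6→191, 108 + 88.2 = 196.2→196, 192 + 37.8 = 229.8→230) → #BFC4E6
80%: (94 + 128.8 = 222.8→223, 108 + 117.6 = 225.6→226, 192 + 50.4 = 242.4→242) → #DFE2F2

#7E89CD, #9EA7D9, #BFC4E6, #DFE2F2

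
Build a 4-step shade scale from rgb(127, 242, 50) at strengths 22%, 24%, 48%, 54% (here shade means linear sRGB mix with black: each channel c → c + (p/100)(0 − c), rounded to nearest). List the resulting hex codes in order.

22%: (127 − 27.94 = 99.06→99, 242 − 53.24 = 188.76→189, 50 − 11 = 39→39) → #63bd27
24%: (127 − 30.48 = 96.52→97, 242 − 58.08 = 183.92→184, 50 − 12 = 38→38) → #61b826
48%: (127 − 60.96 = 66.04→66, 242 − 116.16 = 125.84→126, 50 − 24 = 26→26) → #427e1a
54%: (127 − 68.58 = 58.42→58, 242 − 130.68 = 111.32→111, 50 − 27 = 23→23) → #3a6f17

#63bd27, #61b826, #427e1a, #3a6f17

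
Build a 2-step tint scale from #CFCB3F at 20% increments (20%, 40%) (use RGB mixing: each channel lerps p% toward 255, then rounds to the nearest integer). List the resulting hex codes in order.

#D9D565, #E2E08C

#CFCB3F is rgb(207, 203, 63).
20%: (207 + 9.6 = 216.6→217, 203 + 10.4 = 213.4→213, 63 + 38.4 = 101.4→101) → #D9D565
40%: (207 + 19.2 = 226.2→226, 203 + 20.8 = 223.8→224, 63 + 76.8 = 139.8→140) → #E2E08C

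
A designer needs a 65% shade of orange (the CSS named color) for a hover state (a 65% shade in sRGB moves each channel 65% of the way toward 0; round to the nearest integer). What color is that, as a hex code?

CSS orange is rgb(255, 165, 0).
Per channel, c → c + 0.65(0 − c):
  R: 255 − 165.75 = 89.25 → 89
  G: 165 + 0.65×(0−165) = 165 − 107.25 = 57.75 → 58
  B: 0 + 0 = 0 → 0
rgb(89, 58, 0) = #593a00.

#593a00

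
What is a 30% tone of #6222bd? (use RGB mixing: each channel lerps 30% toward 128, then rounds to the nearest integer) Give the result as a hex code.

#6222bd is rgb(98, 34, 189).
Lerp each channel 30% toward 128:
  R: 98 + 9 = 107 → 107
  G: 34 + 0.3×(128−34) = 34 + 28.2 = 62.2 → 62
  B: 189 − 18.3 = 170.7 → 171
rgb(107, 62, 171) = #6b3eab.

#6b3eab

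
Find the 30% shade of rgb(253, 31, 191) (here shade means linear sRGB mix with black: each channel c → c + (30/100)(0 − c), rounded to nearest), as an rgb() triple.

rgb(177, 22, 134)

Per channel, c → c + 0.3(0 − c):
  R: 253 + 0.3×(0−253) = 253 − 75.9 = 177.1 → 177
  G: 31 − 9.3 = 21.7 → 22
  B: 191 − 57.3 = 133.7 → 134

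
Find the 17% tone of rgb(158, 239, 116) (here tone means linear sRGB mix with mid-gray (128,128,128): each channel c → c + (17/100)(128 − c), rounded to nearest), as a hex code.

#99dc76

Per channel, c → c + 0.17(128 − c):
  R: 158 + 0.17×(128−158) = 158 − 5.1 = 152.9 → 153
  G: 239 + 0.17×(128−239) = 239 − 18.87 = 220.13 → 220
  B: 116 + 2.04 = 118.04 → 118
rgb(153, 220, 118) = #99dc76.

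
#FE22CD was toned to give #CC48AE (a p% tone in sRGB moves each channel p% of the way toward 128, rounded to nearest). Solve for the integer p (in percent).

40%

#FE22CD is rgb(254, 34, 205); #CC48AE is rgb(204, 72, 174).
On the R channel (widest range): 204 ≈ 254 + (p/100)(128 − 254), so p ≈ 100×(204 − 254)/(128 − 254) = -5000/-126 = 39.68.
p = 40 reproduces all three channels after rounding.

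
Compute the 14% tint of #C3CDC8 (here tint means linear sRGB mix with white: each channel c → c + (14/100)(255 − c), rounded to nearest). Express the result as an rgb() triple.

rgb(203, 212, 208)

#C3CDC8 is rgb(195, 205, 200).
A 14% tint moves each channel 14% toward 255:
  R: 195 + 0.14×(255−195) = 195 + 8.4 = 203.4 → 203
  G: 205 + 0.14×(255−205) = 205 + 7 = 212 → 212
  B: 200 + 7.7 = 207.7 → 208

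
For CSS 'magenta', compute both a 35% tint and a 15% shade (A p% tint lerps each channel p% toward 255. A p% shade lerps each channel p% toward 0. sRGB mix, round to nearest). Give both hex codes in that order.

CSS magenta is rgb(255, 0, 255).
35% tint:
  R: 255 + 0 = 255 → 255
  G: 0 + 0.35×(255−0) = 0 + 89.25 = 89.25 → 89
  B: 255 + 0 = 255 → 255
  → #FF59FF
15% shade:
  R: 255 − 38.25 = 216.75 → 217
  G: 0 + 0 = 0 → 0
  B: 255 − 38.25 = 216.75 → 217
  → #D900D9

#FF59FF, #D900D9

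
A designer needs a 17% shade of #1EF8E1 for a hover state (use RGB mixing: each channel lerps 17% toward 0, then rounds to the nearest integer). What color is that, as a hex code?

#1EF8E1 is rgb(30, 248, 225).
A 17% shade moves each channel 17% toward 0:
  R: 30 + 0.17×(0−30) = 30 − 5.1 = 24.9 → 25
  G: 248 + 0.17×(0−248) = 248 − 42.16 = 205.84 → 206
  B: 225 + 0.17×(0−225) = 225 − 38.25 = 186.75 → 187
rgb(25, 206, 187) = #19CEBB.

#19CEBB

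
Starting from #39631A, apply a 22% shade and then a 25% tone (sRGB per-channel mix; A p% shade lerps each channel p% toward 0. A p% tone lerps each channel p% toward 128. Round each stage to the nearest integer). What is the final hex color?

#415A2F

#39631A is rgb(57, 99, 26).
Per channel, c → c + 0.22(0 − c):
  R: 57 + 0.22×(0−57) = 57 − 12.54 = 44.46 → 44
  G: 99 + 0.22×(0−99) = 99 − 21.78 = 77.22 → 77
  B: 26 + 0.22×(0−26) = 26 − 5.72 = 20.28 → 20
After the shade: rgb(44, 77, 20) = #2C4D14.
Per channel, c → c + 0.25(128 − c):
  R: 44 + 21 = 65 → 65
  G: 77 + 0.25×(128−77) = 77 + 12.75 = 89.75 → 90
  B: 20 + 0.25×(128−20) = 20 + 27 = 47 → 47
rgb(65, 90, 47) = #415A2F.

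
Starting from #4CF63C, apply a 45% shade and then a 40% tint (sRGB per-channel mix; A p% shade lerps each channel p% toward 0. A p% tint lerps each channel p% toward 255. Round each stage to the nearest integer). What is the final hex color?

#7FB77A

#4CF63C is rgb(76, 246, 60).
A 45% shade moves each channel 45% toward 0:
  R: 76 − 34.2 = 41.8 → 42
  G: 246 + 0.45×(0−246) = 246 − 110.7 = 135.3 → 135
  B: 60 + 0.45×(0−60) = 60 − 27 = 33 → 33
After the shade: rgb(42, 135, 33) = #2A8721.
Per channel, c → c + 0.4(255 − c):
  R: 42 + 85.2 = 127.2 → 127
  G: 135 + 0.4×(255−135) = 135 + 48 = 183 → 183
  B: 33 + 0.4×(255−33) = 33 + 88.8 = 121.8 → 122
rgb(127, 183, 122) = #7FB77A.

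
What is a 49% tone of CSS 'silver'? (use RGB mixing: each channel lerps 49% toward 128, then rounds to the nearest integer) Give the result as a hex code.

CSS silver is rgb(192, 192, 192).
A 49% tone moves each channel 49% toward 128:
  R: 192 + 0.49×(128−192) = 192 − 31.36 = 160.64 → 161
  G: 192 + 0.49×(128−192) = 192 − 31.36 = 160.64 → 161
  B: 192 − 31.36 = 160.64 → 161
rgb(161, 161, 161) = #A1A1A1.

#A1A1A1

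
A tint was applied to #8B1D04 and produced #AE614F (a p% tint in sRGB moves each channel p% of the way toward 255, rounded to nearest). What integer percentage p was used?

#8B1D04 is rgb(139, 29, 4); #AE614F is rgb(174, 97, 79).
On the B channel (widest range): 79 ≈ 4 + (p/100)(255 − 4), so p ≈ 100×(79 − 4)/(255 − 4) = 7500/251 = 29.88.
p = 30 reproduces all three channels after rounding.

30%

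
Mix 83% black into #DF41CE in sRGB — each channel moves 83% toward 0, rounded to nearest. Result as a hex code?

#DF41CE is rgb(223, 65, 206).
Lerp each channel 83% toward 0:
  R: 223 + 0.83×(0−223) = 223 − 185.09 = 37.91 → 38
  G: 65 − 53.95 = 11.05 → 11
  B: 206 + 0.83×(0−206) = 206 − 170.98 = 35.02 → 35
rgb(38, 11, 35) = #260B23.

#260B23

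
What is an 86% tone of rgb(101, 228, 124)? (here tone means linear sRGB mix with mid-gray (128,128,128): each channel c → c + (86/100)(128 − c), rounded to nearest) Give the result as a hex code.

An 86% tone moves each channel 86% toward 128:
  R: 101 + 0.86×(128−101) = 101 + 23.22 = 124.22 → 124
  G: 228 + 0.86×(128−228) = 228 − 86 = 142 → 142
  B: 124 + 0.86×(128−124) = 124 + 3.44 = 127.44 → 127
rgb(124, 142, 127) = #7C8E7F.

#7C8E7F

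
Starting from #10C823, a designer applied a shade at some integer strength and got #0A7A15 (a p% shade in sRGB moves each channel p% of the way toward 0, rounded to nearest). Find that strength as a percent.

39%

#10C823 is rgb(16, 200, 35); #0A7A15 is rgb(10, 122, 21).
On the G channel (widest range): 122 ≈ 200 + (p/100)(0 − 200), so p ≈ 100×(122 − 200)/(0 − 200) = -7800/-200 = 39.00.
p = 39 reproduces all three channels after rounding.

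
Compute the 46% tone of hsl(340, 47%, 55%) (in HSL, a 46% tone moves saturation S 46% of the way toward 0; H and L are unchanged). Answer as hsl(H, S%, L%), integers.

S moves 46% from 47 toward 0: 47 − 21.62 = 25.38 → 25.
H and L are unchanged.

hsl(340, 25%, 55%)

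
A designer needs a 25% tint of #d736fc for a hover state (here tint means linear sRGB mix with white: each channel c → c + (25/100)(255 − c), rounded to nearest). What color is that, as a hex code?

#d736fc is rgb(215, 54, 252).
A 25% tint moves each channel 25% toward 255:
  R: 215 + 0.25×(255−215) = 215 + 10 = 225 → 225
  G: 54 + 0.25×(255−54) = 54 + 50.25 = 104.25 → 104
  B: 252 + 0.25×(255−252) = 252 + 0.75 = 252.75 → 253
rgb(225, 104, 253) = #e168fd.

#e168fd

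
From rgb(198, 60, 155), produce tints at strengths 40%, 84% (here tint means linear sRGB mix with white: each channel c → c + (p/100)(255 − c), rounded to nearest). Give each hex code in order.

40%: (198 + 22.8 = 220.8→221, 60 + 78 = 138→138, 155 + 40 = 195→195) → #DD8AC3
84%: (198 + 47.88 = 245.88→246, 60 + 163.8 = 223.8→224, 155 + 84 = 239→239) → #F6E0EF

#DD8AC3, #F6E0EF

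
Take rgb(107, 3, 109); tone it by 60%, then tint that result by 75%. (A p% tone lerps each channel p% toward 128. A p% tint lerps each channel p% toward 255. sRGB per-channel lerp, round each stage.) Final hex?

Per channel, c → c + 0.6(128 − c):
  R: 107 + 0.6×(128−107) = 107 + 12.6 = 119.6 → 120
  G: 3 + 0.6×(128−3) = 3 + 75 = 78 → 78
  B: 109 + 0.6×(128−109) = 109 + 11.4 = 120.4 → 120
After the tone: rgb(120, 78, 120) = #784E78.
Lerp each channel 75% toward 255:
  R: 120 + 101.25 = 221.25 → 221
  G: 78 + 132.75 = 210.75 → 211
  B: 120 + 0.75×(255−120) = 120 + 101.25 = 221.25 → 221
rgb(221, 211, 221) = #DDD3DD.

#DDD3DD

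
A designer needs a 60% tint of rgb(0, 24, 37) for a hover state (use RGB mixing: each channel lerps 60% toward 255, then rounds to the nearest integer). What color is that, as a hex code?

#99A3A8

Per channel, c → c + 0.6(255 − c):
  R: 0 + 153 = 153 → 153
  G: 24 + 0.6×(255−24) = 24 + 138.6 = 162.6 → 163
  B: 37 + 0.6×(255−37) = 37 + 130.8 = 167.8 → 168
rgb(153, 163, 168) = #99A3A8.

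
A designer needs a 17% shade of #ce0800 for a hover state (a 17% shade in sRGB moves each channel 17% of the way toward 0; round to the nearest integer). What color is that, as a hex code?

#ab0700

#ce0800 is rgb(206, 8, 0).
Per channel, c → c + 0.17(0 − c):
  R: 206 + 0.17×(0−206) = 206 − 35.02 = 170.98 → 171
  G: 8 + 0.17×(0−8) = 8 − 1.36 = 6.64 → 7
  B: 0 + 0 = 0 → 0
rgb(171, 7, 0) = #ab0700.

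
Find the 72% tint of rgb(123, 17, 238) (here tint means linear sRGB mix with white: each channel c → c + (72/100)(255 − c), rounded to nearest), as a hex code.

#DABCFA

A 72% tint moves each channel 72% toward 255:
  R: 123 + 95.04 = 218.04 → 218
  G: 17 + 0.72×(255−17) = 17 + 171.36 = 188.36 → 188
  B: 238 + 0.72×(255−238) = 238 + 12.24 = 250.24 → 250
rgb(218, 188, 250) = #DABCFA.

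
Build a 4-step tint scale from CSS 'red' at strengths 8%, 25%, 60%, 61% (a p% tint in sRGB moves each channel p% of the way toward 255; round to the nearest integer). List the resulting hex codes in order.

CSS red is rgb(255, 0, 0).
8%: (255→255, 0 + 20.4 = 20.4→20, 0 + 20.4 = 20.4→20) → #FF1414
25%: (255→255, 0 + 63.75 = 63.75→64, 0 + 63.75 = 63.75→64) → #FF4040
60%: (255→255, 0 + 153 = 153→153, 0 + 153 = 153→153) → #FF9999
61%: (255→255, 0 + 155.55 = 155.55→156, 0 + 155.55 = 155.55→156) → #FF9C9C

#FF1414, #FF4040, #FF9999, #FF9C9C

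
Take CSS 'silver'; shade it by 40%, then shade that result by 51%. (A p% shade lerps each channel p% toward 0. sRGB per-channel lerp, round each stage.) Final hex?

CSS silver is rgb(192, 192, 192).
Per channel, c → c + 0.4(0 − c):
  R: 192 + 0.4×(0−192) = 192 − 76.8 = 115.2 → 115
  G: 192 + 0.4×(0−192) = 192 − 76.8 = 115.2 → 115
  B: 192 + 0.4×(0−192) = 192 − 76.8 = 115.2 → 115
After the shade: rgb(115, 115, 115) = #737373.
Lerp each channel 51% toward 0:
  R: 115 − 58.65 = 56.35 → 56
  G: 115 + 0.51×(0−115) = 115 − 58.65 = 56.35 → 56
  B: 115 + 0.51×(0−115) = 115 − 58.65 = 56.35 → 56
rgb(56, 56, 56) = #383838.

#383838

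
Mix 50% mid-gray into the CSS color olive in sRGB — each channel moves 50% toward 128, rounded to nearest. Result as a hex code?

CSS olive is rgb(128, 128, 0).
A 50% tone moves each channel 50% toward 128:
  R: 128 + 0.5×(128−128) = 128 + 0 = 128 → 128
  G: 128 + 0.5×(128−128) = 128 + 0 = 128 → 128
  B: 0 + 0.5×(128−0) = 0 + 64 = 64 → 64
rgb(128, 128, 64) = #808040.

#808040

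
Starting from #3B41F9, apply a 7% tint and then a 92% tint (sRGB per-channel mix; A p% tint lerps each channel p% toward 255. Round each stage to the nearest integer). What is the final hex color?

#F0F1FF

#3B41F9 is rgb(59, 65, 249).
Per channel, c → c + 0.07(255 − c):
  R: 59 + 13.72 = 72.72 → 73
  G: 65 + 0.07×(255−65) = 65 + 13.3 = 78.3 → 78
  B: 249 + 0.42 = 249.42 → 249
After the tint: rgb(73, 78, 249) = #494EF9.
Lerp each channel 92% toward 255:
  R: 73 + 0.92×(255−73) = 73 + 167.44 = 240.44 → 240
  G: 78 + 0.92×(255−78) = 78 + 162.84 = 240.84 → 241
  B: 249 + 5.52 = 254.52 → 255
rgb(240, 241, 255) = #F0F1FF.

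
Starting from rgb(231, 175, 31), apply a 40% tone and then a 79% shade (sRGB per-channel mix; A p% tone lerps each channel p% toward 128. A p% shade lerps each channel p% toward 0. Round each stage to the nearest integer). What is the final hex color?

A 40% tone moves each channel 40% toward 128:
  R: 231 − 41.2 = 189.8 → 190
  G: 175 + 0.4×(128−175) = 175 − 18.8 = 156.2 → 156
  B: 31 + 38.8 = 69.8 → 70
After the tone: rgb(190, 156, 70) = #BE9C46.
A 79% shade moves each channel 79% toward 0:
  R: 190 − 150.1 = 39.9 → 40
  G: 156 + 0.79×(0−156) = 156 − 123.24 = 32.76 → 33
  B: 70 + 0.79×(0−70) = 70 − 55.3 = 14.7 → 15
rgb(40, 33, 15) = #28210F.

#28210F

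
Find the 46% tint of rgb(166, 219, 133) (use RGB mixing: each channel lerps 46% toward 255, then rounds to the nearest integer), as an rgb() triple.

A 46% tint moves each channel 46% toward 255:
  R: 166 + 40.94 = 206.94 → 207
  G: 219 + 0.46×(255−219) = 219 + 16.56 = 235.56 → 236
  B: 133 + 0.46×(255−133) = 133 + 56.12 = 189.12 → 189

rgb(207, 236, 189)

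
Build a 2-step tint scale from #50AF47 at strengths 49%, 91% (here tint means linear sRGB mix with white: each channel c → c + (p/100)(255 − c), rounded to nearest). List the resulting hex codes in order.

#A6D6A1, #EFF8EE

#50AF47 is rgb(80, 175, 71).
49%: (80 + 85.75 = 165.75→166, 175 + 39.2 = 214.2→214, 71 + 90.16 = 161.16→161) → #A6D6A1
91%: (80 + 159.25 = 239.25→239, 175 + 72.8 = 247.8→248, 71 + 167.44 = 238.44→238) → #EFF8EE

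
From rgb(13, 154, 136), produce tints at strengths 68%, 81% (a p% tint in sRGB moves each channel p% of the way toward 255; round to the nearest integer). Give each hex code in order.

68%: (13 + 164.56 = 177.56→178, 154 + 68.68 = 222.68→223, 136 + 80.92 = 216.92→217) → #B2DFD9
81%: (13 + 196.02 = 209.02→209, 154 + 81.81 = 235.81→236, 136 + 96.39 = 232.39→232) → #D1ECE8

#B2DFD9, #D1ECE8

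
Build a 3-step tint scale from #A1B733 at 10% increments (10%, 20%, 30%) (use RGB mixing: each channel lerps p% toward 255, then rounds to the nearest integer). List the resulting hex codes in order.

#AABE47, #B4C55C, #BDCD70

#A1B733 is rgb(161, 183, 51).
10%: (161 + 9.4 = 170.4→170, 183 + 7.2 = 190.2→190, 51 + 20.4 = 71.4→71) → #AABE47
20%: (161 + 18.8 = 179.8→180, 183 + 14.4 = 197.4→197, 51 + 40.8 = 91.8→92) → #B4C55C
30%: (161 + 28.2 = 189.2→189, 183 + 21.6 = 204.6→205, 51 + 61.2 = 112.2→112) → #BDCD70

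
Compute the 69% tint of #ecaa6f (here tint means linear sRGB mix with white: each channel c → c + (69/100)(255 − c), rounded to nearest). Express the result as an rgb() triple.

rgb(249, 229, 210)

#ecaa6f is rgb(236, 170, 111).
Per channel, c → c + 0.69(255 − c):
  R: 236 + 13.11 = 249.11 → 249
  G: 170 + 0.69×(255−170) = 170 + 58.65 = 228.65 → 229
  B: 111 + 99.36 = 210.36 → 210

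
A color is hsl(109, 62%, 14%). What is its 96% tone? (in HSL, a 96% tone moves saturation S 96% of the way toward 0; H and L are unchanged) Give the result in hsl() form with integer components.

S moves 96% from 62 toward 0: 62 − 59.52 = 2.48 → 2.
H and L are unchanged.

hsl(109, 2%, 14%)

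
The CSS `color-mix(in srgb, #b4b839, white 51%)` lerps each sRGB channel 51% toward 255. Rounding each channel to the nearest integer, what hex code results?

#dadc9e

#b4b839 is rgb(180, 184, 57).
Lerp each channel 51% toward 255:
  R: 180 + 0.51×(255−180) = 180 + 38.25 = 218.25 → 218
  G: 184 + 0.51×(255−184) = 184 + 36.21 = 220.21 → 220
  B: 57 + 0.51×(255−57) = 57 + 100.98 = 157.98 → 158
rgb(218, 220, 158) = #dadc9e.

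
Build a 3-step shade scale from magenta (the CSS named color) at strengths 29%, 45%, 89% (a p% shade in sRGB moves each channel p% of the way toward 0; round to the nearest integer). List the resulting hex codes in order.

#B500B5, #8C008C, #1C001C

CSS magenta is rgb(255, 0, 255).
29%: (255 − 73.95 = 181.05→181, 0→0, 255 − 73.95 = 181.05→181) → #B500B5
45%: (255 − 114.75 = 140.25→140, 0→0, 255 − 114.75 = 140.25→140) → #8C008C
89%: (255 − 226.95 = 28.05→28, 0→0, 255 − 226.95 = 28.05→28) → #1C001C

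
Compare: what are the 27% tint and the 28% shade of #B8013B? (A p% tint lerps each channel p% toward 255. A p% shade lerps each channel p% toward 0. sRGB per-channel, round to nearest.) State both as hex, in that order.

#B8013B is rgb(184, 1, 59).
27% tint:
  R: 184 + 0.27×(255−184) = 184 + 19.17 = 203.17 → 203
  G: 1 + 0.27×(255−1) = 1 + 68.58 = 69.58 → 70
  B: 59 + 52.92 = 111.92 → 112
  → #CB4670
28% shade:
  R: 184 − 51.52 = 132.48 → 132
  G: 1 + 0.28×(0−1) = 1 − 0.28 = 0.72 → 1
  B: 59 − 16.52 = 42.48 → 42
  → #84012A

#CB4670, #84012A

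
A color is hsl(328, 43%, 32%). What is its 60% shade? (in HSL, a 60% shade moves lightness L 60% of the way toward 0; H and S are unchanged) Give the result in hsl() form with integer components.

hsl(328, 43%, 13%)

L moves 60% from 32 toward 0: 32 − 19.2 = 12.8 → 13.
H and S are unchanged.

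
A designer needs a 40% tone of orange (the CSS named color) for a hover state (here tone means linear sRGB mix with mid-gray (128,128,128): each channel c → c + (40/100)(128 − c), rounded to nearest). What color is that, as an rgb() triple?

CSS orange is rgb(255, 165, 0).
Lerp each channel 40% toward 128:
  R: 255 − 50.8 = 204.2 → 204
  G: 165 + 0.4×(128−165) = 165 − 14.8 = 150.2 → 150
  B: 0 + 0.4×(128−0) = 0 + 51.2 = 51.2 → 51

rgb(204, 150, 51)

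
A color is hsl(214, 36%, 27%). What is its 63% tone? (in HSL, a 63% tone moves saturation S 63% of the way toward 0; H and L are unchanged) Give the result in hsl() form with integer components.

S moves 63% from 36 toward 0: 36 − 22.68 = 13.32 → 13.
H and L are unchanged.

hsl(214, 13%, 27%)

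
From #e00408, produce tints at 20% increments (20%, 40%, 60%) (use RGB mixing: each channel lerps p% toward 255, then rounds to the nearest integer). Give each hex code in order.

#e63639, #ec686b, #f39b9c

#e00408 is rgb(224, 4, 8).
20%: (224 + 6.2 = 230.2→230, 4 + 50.2 = 54.2→54, 8 + 49.4 = 57.4→57) → #e63639
40%: (224 + 12.4 = 236.4→236, 4 + 100.4 = 104.4→104, 8 + 98.8 = 106.8→107) → #ec686b
60%: (224 + 18.6 = 242.6→243, 4 + 150.6 = 154.6→155, 8 + 148.2 = 156.2→156) → #f39b9c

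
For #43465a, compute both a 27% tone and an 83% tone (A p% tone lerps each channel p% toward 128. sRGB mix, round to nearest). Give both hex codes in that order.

#43465a is rgb(67, 70, 90).
27% tone:
  R: 67 + 0.27×(128−67) = 67 + 16.47 = 83.47 → 83
  G: 70 + 0.27×(128−70) = 70 + 15.66 = 85.66 → 86
  B: 90 + 0.27×(128−90) = 90 + 10.26 = 100.26 → 100
  → #535664
83% tone:
  R: 67 + 0.83×(128−67) = 67 + 50.63 = 117.63 → 118
  G: 70 + 0.83×(128−70) = 70 + 48.14 = 118.14 → 118
  B: 90 + 0.83×(128−90) = 90 + 31.54 = 121.54 → 122
  → #76767a

#535664, #76767a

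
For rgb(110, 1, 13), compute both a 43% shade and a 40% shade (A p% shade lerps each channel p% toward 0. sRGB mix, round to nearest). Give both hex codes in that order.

43% shade:
  R: 110 + 0.43×(0−110) = 110 − 47.3 = 62.7 → 63
  G: 1 + 0.43×(0−1) = 1 − 0.43 = 0.57 → 1
  B: 13 − 5.59 = 7.41 → 7
  → #3F0107
40% shade:
  R: 110 + 0.4×(0−110) = 110 − 44 = 66 → 66
  G: 1 + 0.4×(0−1) = 1 − 0.4 = 0.6 → 1
  B: 13 + 0.4×(0−13) = 13 − 5.2 = 7.8 → 8
  → #420108

#3F0107, #420108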